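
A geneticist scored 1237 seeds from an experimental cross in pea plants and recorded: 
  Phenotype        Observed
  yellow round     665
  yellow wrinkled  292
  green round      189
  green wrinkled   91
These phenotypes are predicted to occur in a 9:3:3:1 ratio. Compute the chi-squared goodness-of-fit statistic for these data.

Expected counts for N = 1237 under a 9:3:3:1 ratio (total parts = 16):
  yellow round: 1237 × 9/16 = 695.8125
  yellow wrinkled: 1237 × 3/16 = 231.9375
  green round: 1237 × 3/16 = 231.9375
  green wrinkled: 1237 × 1/16 = 77.3125
χ² = Σ (O − E)² / E
  yellow round: (665 − 695.8125)² / 695.8125 = 1.3645
  yellow wrinkled: (292 − 231.9375)² / 231.9375 = 15.5538
  green round: (189 − 231.9375)² / 231.9375 = 7.9488
  green wrinkled: (91 − 77.3125)² / 77.3125 = 2.4233
χ² = 1.3645 + 15.5538 + 7.9488 + 2.4233 = 27.2904 ≈ 27.290

27.290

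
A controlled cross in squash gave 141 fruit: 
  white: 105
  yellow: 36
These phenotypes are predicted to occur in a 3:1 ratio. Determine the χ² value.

0.021

Under the 3:1 hypothesis (Σ ratio = 4, N = 141):
  white: 141 × 3/4 = 105.75
  yellow: 141 × 1/4 = 35.25
χ² = Σ (O − E)² / E
  white: (105 − 105.75)² / 105.75 = 0.0053
  yellow: (36 − 35.25)² / 35.25 = 0.0160
χ² = 0.0053 + 0.0160 = 0.0213 ≈ 0.021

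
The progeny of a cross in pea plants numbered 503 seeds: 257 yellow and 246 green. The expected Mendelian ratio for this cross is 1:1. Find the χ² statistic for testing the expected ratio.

Under the 1:1 hypothesis (Σ ratio = 2, N = 503):
  yellow: 503 × 1/2 = 251.5
  green: 503 × 1/2 = 251.5
χ² = Σ (O − E)² / E
  yellow: (257 − 251.5)² / 251.5 = 0.1203
  green: (246 − 251.5)² / 251.5 = 0.1203
χ² = 0.1203 + 0.1203 = 0.2406 ≈ 0.241

0.241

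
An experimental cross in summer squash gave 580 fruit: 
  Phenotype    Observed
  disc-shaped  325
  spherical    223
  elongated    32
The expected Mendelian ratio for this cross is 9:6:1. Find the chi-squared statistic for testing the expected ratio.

Under the 9:6:1 hypothesis (Σ ratio = 16, N = 580):
  disc-shaped: 580 × 9/16 = 326.25
  spherical: 580 × 6/16 = 217.5
  elongated: 580 × 1/16 = 36.25
χ² = Σ (O − E)² / E
  disc-shaped: (325 − 326.25)² / 326.25 = 0.0048
  spherical: (223 − 217.5)² / 217.5 = 0.1391
  elongated: (32 − 36.25)² / 36.25 = 0.4983
χ² = 0.0048 + 0.1391 + 0.4983 = 0.6422 ≈ 0.642

0.642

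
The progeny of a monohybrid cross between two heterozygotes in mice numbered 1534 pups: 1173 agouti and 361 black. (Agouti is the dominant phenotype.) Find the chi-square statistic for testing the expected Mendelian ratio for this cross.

For a monohybrid cross between heterozygotes with complete dominance, the expected phenotypic ratio is 3:1.
The 3:1 ratio has 4 parts, so with N = 1534 the expected counts are:
  agouti: 1534 × 3/4 = 1150.5
  black: 1534 × 1/4 = 383.5
χ² = Σ (O − E)² / E
  agouti: (1173 − 1150.5)² / 1150.5 = 0.4400
  black: (361 − 383.5)² / 383.5 = 1.3201
χ² = 0.4400 + 1.3201 = 1.7601 ≈ 1.760

1.760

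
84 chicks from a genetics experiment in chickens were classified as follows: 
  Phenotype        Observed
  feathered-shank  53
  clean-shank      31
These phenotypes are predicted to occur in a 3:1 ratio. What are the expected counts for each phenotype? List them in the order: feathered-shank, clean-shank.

Total ratio parts = 4. Expected numbers out of 84:
  feathered-shank: 84 × 3/4 = 63
  clean-shank: 84 × 1/4 = 21

63, 21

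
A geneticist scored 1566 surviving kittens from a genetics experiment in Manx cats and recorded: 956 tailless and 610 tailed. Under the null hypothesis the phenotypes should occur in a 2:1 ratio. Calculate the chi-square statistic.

Expected counts for N = 1566 under a 2:1 ratio (total parts = 3):
  tailless: 1566 × 2/3 = 1044
  tailed: 1566 × 1/3 = 522
χ² = Σ (O − E)² / E
  tailless: (956 − 1044)² / 1044 = 7.4176
  tailed: (610 − 522)² / 522 = 14.8352
χ² = 7.4176 + 14.8352 = 22.2528 ≈ 22.253

22.253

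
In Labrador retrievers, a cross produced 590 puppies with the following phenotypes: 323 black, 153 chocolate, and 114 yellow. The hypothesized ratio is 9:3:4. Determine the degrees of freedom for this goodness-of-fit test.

A goodness-of-fit test with 3 phenotype classes has df = 3 − 1 = 2.

2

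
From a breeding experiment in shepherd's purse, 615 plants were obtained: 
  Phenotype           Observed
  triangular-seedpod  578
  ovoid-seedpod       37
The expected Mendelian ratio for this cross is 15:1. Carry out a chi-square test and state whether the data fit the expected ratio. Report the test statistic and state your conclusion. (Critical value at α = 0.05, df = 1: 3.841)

0.057; consistent

Expected counts for N = 615 under a 15:1 ratio (total parts = 16):
  triangular-seedpod: 615 × 15/16 = 576.5625
  ovoid-seedpod: 615 × 1/16 = 38.4375
χ² = Σ (O − E)² / E
  triangular-seedpod: (578 − 576.5625)² / 576.5625 = 0.0036
  ovoid-seedpod: (37 − 38.4375)² / 38.4375 = 0.0538
χ² = 0.0036 + 0.0538 = 0.0574 ≈ 0.057
Degrees of freedom = 2 − 1 = 1; critical value at α = 0.05 is 3.841.
Since 0.057 < 3.841, we fail to reject the null hypothesis — the data are consistent with the 15:1 ratio.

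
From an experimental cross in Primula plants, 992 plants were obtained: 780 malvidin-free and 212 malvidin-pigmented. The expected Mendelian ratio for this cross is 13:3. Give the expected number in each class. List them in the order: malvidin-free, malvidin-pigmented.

806, 186

Under the 13:3 hypothesis (Σ ratio = 16, N = 992):
  malvidin-free: 992 × 13/16 = 806
  malvidin-pigmented: 992 × 3/16 = 186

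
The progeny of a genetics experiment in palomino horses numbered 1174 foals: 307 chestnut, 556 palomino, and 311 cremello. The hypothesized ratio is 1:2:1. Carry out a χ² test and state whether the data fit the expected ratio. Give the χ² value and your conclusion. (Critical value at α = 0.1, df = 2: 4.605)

Under the 1:2:1 hypothesis (Σ ratio = 4, N = 1174):
  chestnut: 1174 × 1/4 = 293.5
  palomino: 1174 × 2/4 = 587
  cremello: 1174 × 1/4 = 293.5
χ² = Σ (O − E)² / E
  chestnut: (307 − 293.5)² / 293.5 = 0.6210
  palomino: (556 − 587)² / 587 = 1.6371
  cremello: (311 − 293.5)² / 293.5 = 1.0434
χ² = 0.6210 + 1.6371 + 1.0434 = 3.3015 ≈ 3.302
Degrees of freedom = 3 − 1 = 2; critical value at α = 0.1 is 4.605.
Since 3.302 < 4.605, we fail to reject the null hypothesis — the data are consistent with the 1:2:1 ratio.

3.302; consistent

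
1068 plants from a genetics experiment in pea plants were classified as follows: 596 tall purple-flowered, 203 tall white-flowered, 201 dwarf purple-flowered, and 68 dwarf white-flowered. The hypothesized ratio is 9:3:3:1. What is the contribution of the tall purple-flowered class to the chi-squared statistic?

0.038

Expected counts for N = 1068 under a 9:3:3:1 ratio (total parts = 16):
  tall purple-flowered: 1068 × 9/16 = 600.75
  tall white-flowered: 1068 × 3/16 = 200.25
  dwarf purple-flowered: 1068 × 3/16 = 200.25
  dwarf white-flowered: 1068 × 1/16 = 66.75
Contribution of tall purple-flowered: (596 − 600.75)² / 600.75 = 0.0376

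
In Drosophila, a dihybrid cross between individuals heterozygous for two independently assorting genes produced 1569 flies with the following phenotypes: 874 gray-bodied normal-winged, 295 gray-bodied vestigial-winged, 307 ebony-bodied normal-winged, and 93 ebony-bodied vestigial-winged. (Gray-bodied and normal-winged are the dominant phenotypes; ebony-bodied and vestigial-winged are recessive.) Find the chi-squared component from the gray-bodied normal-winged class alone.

0.083

A dihybrid F₂ with independent assortment and complete dominance at both loci gives a 9:3:3:1 phenotypic ratio.
Under the 9:3:3:1 hypothesis (Σ ratio = 16, N = 1569):
  gray-bodied normal-winged: 1569 × 9/16 = 882.5625
  gray-bodied vestigial-winged: 1569 × 3/16 = 294.1875
  ebony-bodied normal-winged: 1569 × 3/16 = 294.1875
  ebony-bodied vestigial-winged: 1569 × 1/16 = 98.0625
Contribution of gray-bodied normal-winged: (874 − 882.5625)² / 882.5625 = 0.0831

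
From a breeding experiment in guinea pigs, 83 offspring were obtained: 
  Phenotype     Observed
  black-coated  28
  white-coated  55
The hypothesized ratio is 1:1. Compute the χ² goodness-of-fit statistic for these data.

8.783

Under the 1:1 hypothesis (Σ ratio = 2, N = 83):
  black-coated: 83 × 1/2 = 41.5
  white-coated: 83 × 1/2 = 41.5
χ² = Σ (O − E)² / E
  black-coated: (28 − 41.5)² / 41.5 = 4.3916
  white-coated: (55 − 41.5)² / 41.5 = 4.3916
χ² = 4.3916 + 4.3916 = 8.7832 ≈ 8.783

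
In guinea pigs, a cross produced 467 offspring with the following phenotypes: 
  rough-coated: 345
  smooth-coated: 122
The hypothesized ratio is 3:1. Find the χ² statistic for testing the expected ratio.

Under the 3:1 hypothesis (Σ ratio = 4, N = 467):
  rough-coated: 467 × 3/4 = 350.25
  smooth-coated: 467 × 1/4 = 116.75
χ² = Σ (O − E)² / E
  rough-coated: (345 − 350.25)² / 350.25 = 0.0787
  smooth-coated: (122 − 116.75)² / 116.75 = 0.2361
χ² = 0.0787 + 0.2361 = 0.3148 ≈ 0.315

0.315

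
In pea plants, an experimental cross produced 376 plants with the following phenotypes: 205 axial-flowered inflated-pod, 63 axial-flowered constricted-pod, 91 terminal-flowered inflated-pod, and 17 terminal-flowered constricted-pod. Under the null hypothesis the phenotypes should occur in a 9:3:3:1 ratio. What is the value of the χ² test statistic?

Expected counts for N = 376 under a 9:3:3:1 ratio (total parts = 16):
  axial-flowered inflated-pod: 376 × 9/16 = 211.5
  axial-flowered constricted-pod: 376 × 3/16 = 70.5
  terminal-flowered inflated-pod: 376 × 3/16 = 70.5
  terminal-flowered constricted-pod: 376 × 1/16 = 23.5
χ² = Σ (O − E)² / E
  axial-flowered inflated-pod: (205 − 211.5)² / 211.5 = 0.1998
  axial-flowered constricted-pod: (63 − 70.5)² / 70.5 = 0.7979
  terminal-flowered inflated-pod: (91 − 70.5)² / 70.5 = 5.9610
  terminal-flowered constricted-pod: (17 − 23.5)² / 23.5 = 1.7979
χ² = 0.1998 + 0.7979 + 5.9610 + 1.7979 = 8.7566 ≈ 8.757

8.757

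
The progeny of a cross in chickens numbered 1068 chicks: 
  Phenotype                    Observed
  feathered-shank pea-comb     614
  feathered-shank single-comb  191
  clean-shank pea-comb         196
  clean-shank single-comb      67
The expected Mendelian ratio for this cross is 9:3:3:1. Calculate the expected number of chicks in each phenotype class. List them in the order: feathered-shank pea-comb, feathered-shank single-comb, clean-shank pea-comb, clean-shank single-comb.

Expected counts for N = 1068 under a 9:3:3:1 ratio (total parts = 16):
  feathered-shank pea-comb: 1068 × 9/16 = 600.75
  feathered-shank single-comb: 1068 × 3/16 = 200.25
  clean-shank pea-comb: 1068 × 3/16 = 200.25
  clean-shank single-comb: 1068 × 1/16 = 66.75

600.75, 200.25, 200.25, 66.75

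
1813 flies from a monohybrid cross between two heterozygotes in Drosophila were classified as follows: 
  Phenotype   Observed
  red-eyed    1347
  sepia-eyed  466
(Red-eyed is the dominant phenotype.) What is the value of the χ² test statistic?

0.478

For a monohybrid cross between heterozygotes with complete dominance, the expected phenotypic ratio is 3:1.
Under the 3:1 hypothesis (Σ ratio = 4, N = 1813):
  red-eyed: 1813 × 3/4 = 1359.75
  sepia-eyed: 1813 × 1/4 = 453.25
χ² = Σ (O − E)² / E
  red-eyed: (1347 − 1359.75)² / 1359.75 = 0.1196
  sepia-eyed: (466 − 453.25)² / 453.25 = 0.3587
χ² = 0.1196 + 0.3587 = 0.4783 ≈ 0.478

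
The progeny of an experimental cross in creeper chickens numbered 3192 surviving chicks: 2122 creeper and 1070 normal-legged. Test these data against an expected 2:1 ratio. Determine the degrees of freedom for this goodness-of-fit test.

A goodness-of-fit test with 2 phenotype classes has df = 2 − 1 = 1.

1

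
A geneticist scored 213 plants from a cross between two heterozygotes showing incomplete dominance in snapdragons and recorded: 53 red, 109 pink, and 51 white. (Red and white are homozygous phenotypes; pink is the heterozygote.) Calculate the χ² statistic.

With incomplete dominance, a heterozygote × heterozygote cross gives a 1:2:1 phenotypic ratio.
Total ratio parts = 4. Expected numbers out of 213:
  red: 213 × 1/4 = 53.25
  pink: 213 × 2/4 = 106.5
  white: 213 × 1/4 = 53.25
χ² = Σ (O − E)² / E
  red: (53 − 53.25)² / 53.25 = 0.0012
  pink: (109 − 106.5)² / 106.5 = 0.0587
  white: (51 − 53.25)² / 53.25 = 0.0951
χ² = 0.0012 + 0.0587 + 0.0951 = 0.155

0.155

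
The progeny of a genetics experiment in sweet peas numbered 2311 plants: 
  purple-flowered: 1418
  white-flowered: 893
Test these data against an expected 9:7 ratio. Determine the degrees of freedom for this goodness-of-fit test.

A goodness-of-fit test with 2 phenotype classes has df = 2 − 1 = 1.

1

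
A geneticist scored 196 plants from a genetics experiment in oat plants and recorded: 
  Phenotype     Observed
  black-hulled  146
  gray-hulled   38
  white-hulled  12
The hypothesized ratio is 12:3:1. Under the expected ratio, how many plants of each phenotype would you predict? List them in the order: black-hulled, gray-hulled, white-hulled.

Total ratio parts = 16. Expected numbers out of 196:
  black-hulled: 196 × 12/16 = 147
  gray-hulled: 196 × 3/16 = 36.75
  white-hulled: 196 × 1/16 = 12.25

147, 36.75, 12.25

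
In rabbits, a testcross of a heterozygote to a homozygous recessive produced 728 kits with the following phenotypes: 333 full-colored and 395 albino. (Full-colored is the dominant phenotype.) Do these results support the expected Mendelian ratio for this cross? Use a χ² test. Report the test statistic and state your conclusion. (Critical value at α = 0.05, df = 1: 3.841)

A testcross of a heterozygote (Aa × aa) gives a 1:1 phenotypic ratio.
Expected counts for N = 728 under a 1:1 ratio (total parts = 2):
  full-colored: 728 × 1/2 = 364
  albino: 728 × 1/2 = 364
χ² = Σ (O − E)² / E
  full-colored: (333 − 364)² / 364 = 2.6401
  albino: (395 − 364)² / 364 = 2.6401
χ² = 2.6401 + 2.6401 = 5.2802 ≈ 5.280
Degrees of freedom = 2 − 1 = 1; critical value at α = 0.05 is 3.841.
Since 5.280 > 3.841, we reject the null hypothesis — the data do not fit the 1:1 ratio.

5.280; not consistent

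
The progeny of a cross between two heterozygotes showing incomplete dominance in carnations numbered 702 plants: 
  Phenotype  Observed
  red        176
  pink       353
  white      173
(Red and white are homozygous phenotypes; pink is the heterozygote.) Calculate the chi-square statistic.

With incomplete dominance, a heterozygote × heterozygote cross gives a 1:2:1 phenotypic ratio.
Total ratio parts = 4. Expected numbers out of 702:
  red: 702 × 1/4 = 175.5
  pink: 702 × 2/4 = 351
  white: 702 × 1/4 = 175.5
χ² = Σ (O − E)² / E
  red: (176 − 175.5)² / 175.5 = 0.0014
  pink: (353 − 351)² / 351 = 0.0114
  white: (173 − 175.5)² / 175.5 = 0.0356
χ² = 0.0014 + 0.0114 + 0.0356 = 0.0484 ≈ 0.048

0.048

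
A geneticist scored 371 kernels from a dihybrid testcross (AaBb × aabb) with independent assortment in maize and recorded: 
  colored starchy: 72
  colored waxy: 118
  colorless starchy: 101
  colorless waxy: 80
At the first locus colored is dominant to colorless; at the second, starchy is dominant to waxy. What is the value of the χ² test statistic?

A dihybrid testcross with independent assortment gives a 1:1:1:1 ratio.
Total ratio parts = 4. Expected numbers out of 371:
  colored starchy: 371 × 1/4 = 92.75
  colored waxy: 371 × 1/4 = 92.75
  colorless starchy: 371 × 1/4 = 92.75
  colorless waxy: 371 × 1/4 = 92.75
χ² = Σ (O − E)² / E
  colored starchy: (72 − 92.75)² / 92.75 = 4.6422
  colored waxy: (118 − 92.75)² / 92.75 = 6.8740
  colorless starchy: (101 − 92.75)² / 92.75 = 0.7338
  colorless waxy: (80 − 92.75)² / 92.75 = 1.7527
χ² = 4.6422 + 6.8740 + 0.7338 + 1.7527 = 14.0027 ≈ 14.003

14.003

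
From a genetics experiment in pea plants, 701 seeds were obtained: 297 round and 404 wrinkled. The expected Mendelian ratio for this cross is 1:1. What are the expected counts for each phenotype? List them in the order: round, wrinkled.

350.5, 350.5

Under the 1:1 hypothesis (Σ ratio = 2, N = 701):
  round: 701 × 1/2 = 350.5
  wrinkled: 701 × 1/2 = 350.5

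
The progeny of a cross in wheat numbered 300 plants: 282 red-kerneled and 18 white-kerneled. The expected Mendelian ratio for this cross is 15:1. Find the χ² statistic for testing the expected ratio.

The 15:1 ratio has 16 parts, so with N = 300 the expected counts are:
  red-kerneled: 300 × 15/16 = 281.25
  white-kerneled: 300 × 1/16 = 18.75
χ² = Σ (O − E)² / E
  red-kerneled: (282 − 281.25)² / 281.25 = 0.0020
  white-kerneled: (18 − 18.75)² / 18.75 = 0.0300
χ² = 0.0020 + 0.0300 = 0.032

0.032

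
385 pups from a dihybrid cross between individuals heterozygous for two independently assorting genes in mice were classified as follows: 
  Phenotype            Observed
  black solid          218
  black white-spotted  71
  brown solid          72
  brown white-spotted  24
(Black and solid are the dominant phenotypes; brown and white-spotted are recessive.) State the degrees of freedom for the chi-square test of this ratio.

A dihybrid F₂ with independent assortment and complete dominance at both loci gives a 9:3:3:1 phenotypic ratio.
A goodness-of-fit test with 4 phenotype classes has df = 4 − 1 = 3.

3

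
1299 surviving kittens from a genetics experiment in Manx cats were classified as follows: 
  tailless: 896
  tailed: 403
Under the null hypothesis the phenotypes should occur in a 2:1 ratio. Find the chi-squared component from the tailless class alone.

The 2:1 ratio has 3 parts, so with N = 1299 the expected counts are:
  tailless: 1299 × 2/3 = 866
  tailed: 1299 × 1/3 = 433
Contribution of tailless: (896 − 866)² / 866 = 1.0393

1.039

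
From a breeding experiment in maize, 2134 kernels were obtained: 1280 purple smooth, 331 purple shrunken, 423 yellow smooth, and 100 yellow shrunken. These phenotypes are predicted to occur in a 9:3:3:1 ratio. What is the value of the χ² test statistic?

Total ratio parts = 16. Expected numbers out of 2134:
  purple smooth: 2134 × 9/16 = 1200.375
  purple shrunken: 2134 × 3/16 = 400.125
  yellow smooth: 2134 × 3/16 = 400.125
  yellow shrunken: 2134 × 1/16 = 133.375
χ² = Σ (O − E)² / E
  purple smooth: (1280 − 1200.375)² / 1200.375 = 5.2818
  purple shrunken: (331 − 400.125)² / 400.125 = 11.9419
  yellow smooth: (423 − 400.125)² / 400.125 = 1.3078
  yellow shrunken: (100 − 133.375)² / 133.375 = 8.3516
χ² = 5.2818 + 11.9419 + 1.3078 + 8.3516 = 26.8831 ≈ 26.883

26.883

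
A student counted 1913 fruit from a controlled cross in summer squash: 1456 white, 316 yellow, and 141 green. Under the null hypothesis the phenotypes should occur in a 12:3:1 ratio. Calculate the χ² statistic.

Total ratio parts = 16. Expected numbers out of 1913:
  white: 1913 × 12/16 = 1434.75
  yellow: 1913 × 3/16 = 358.6875
  green: 1913 × 1/16 = 119.5625
χ² = Σ (O − E)² / E
  white: (1456 − 1434.75)² / 1434.75 = 0.3147
  yellow: (316 − 358.6875)² / 358.6875 = 5.0803
  green: (141 − 119.5625)² / 119.5625 = 3.8437
χ² = 0.3147 + 5.0803 + 3.8437 = 9.2387 ≈ 9.239

9.239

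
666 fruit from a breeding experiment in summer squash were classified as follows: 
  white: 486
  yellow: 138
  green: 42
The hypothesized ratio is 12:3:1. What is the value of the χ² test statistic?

1.748

Total ratio parts = 16. Expected numbers out of 666:
  white: 666 × 12/16 = 499.5
  yellow: 666 × 3/16 = 124.875
  green: 666 × 1/16 = 41.625
χ² = Σ (O − E)² / E
  white: (486 − 499.5)² / 499.5 = 0.3649
  yellow: (138 − 124.875)² / 124.875 = 1.3795
  green: (42 − 41.625)² / 41.625 = 0.0034
χ² = 0.3649 + 1.3795 + 0.0034 = 1.7478 ≈ 1.748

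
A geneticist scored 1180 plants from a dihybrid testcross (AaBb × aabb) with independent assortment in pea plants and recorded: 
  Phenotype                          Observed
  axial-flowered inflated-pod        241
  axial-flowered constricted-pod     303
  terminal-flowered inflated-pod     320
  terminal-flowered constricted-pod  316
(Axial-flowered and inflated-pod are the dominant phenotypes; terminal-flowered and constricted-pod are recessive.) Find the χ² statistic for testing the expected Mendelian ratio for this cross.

A dihybrid testcross with independent assortment gives a 1:1:1:1 ratio.
The 1:1:1:1 ratio has 4 parts, so with N = 1180 the expected counts are:
  axial-flowered inflated-pod: 1180 × 1/4 = 295
  axial-flowered constricted-pod: 1180 × 1/4 = 295
  terminal-flowered inflated-pod: 1180 × 1/4 = 295
  terminal-flowered constricted-pod: 1180 × 1/4 = 295
χ² = Σ (O − E)² / E
  axial-flowered inflated-pod: (241 − 295)² / 295 = 9.8847
  axial-flowered constricted-pod: (303 − 295)² / 295 = 0.2169
  terminal-flowered inflated-pod: (320 − 295)² / 295 = 2.1186
  terminal-flowered constricted-pod: (316 − 295)² / 295 = 1.4949
χ² = 9.8847 + 0.2169 + 2.1186 + 1.4949 = 13.7151 ≈ 13.715

13.715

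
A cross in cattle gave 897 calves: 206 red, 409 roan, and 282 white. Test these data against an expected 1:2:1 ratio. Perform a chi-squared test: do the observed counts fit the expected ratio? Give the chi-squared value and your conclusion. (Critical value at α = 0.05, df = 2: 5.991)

19.836; not consistent

Under the 1:2:1 hypothesis (Σ ratio = 4, N = 897):
  red: 897 × 1/4 = 224.25
  roan: 897 × 2/4 = 448.5
  white: 897 × 1/4 = 224.25
χ² = Σ (O − E)² / E
  red: (206 − 224.25)² / 224.25 = 1.4852
  roan: (409 − 448.5)² / 448.5 = 3.4788
  white: (282 − 224.25)² / 224.25 = 14.8721
χ² = 1.4852 + 3.4788 + 14.8721 = 19.8361 ≈ 19.836
Degrees of freedom = 3 − 1 = 2; critical value at α = 0.05 is 5.991.
Since 19.836 > 5.991, we reject the null hypothesis — the data do not fit the 1:2:1 ratio.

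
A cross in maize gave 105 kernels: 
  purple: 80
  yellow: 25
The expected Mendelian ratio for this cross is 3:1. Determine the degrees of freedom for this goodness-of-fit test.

1

A goodness-of-fit test with 2 phenotype classes has df = 2 − 1 = 1.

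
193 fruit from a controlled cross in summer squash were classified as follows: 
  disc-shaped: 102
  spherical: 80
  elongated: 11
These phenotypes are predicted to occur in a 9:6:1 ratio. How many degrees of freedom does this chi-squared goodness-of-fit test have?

2

A goodness-of-fit test with 3 phenotype classes has df = 3 − 1 = 2.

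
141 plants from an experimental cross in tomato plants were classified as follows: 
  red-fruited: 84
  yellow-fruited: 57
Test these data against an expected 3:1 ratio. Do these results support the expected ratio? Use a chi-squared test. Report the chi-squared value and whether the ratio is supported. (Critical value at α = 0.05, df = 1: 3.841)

Total ratio parts = 4. Expected numbers out of 141:
  red-fruited: 141 × 3/4 = 105.75
  yellow-fruited: 141 × 1/4 = 35.25
χ² = Σ (O − E)² / E
  red-fruited: (84 − 105.75)² / 105.75 = 4.4734
  yellow-fruited: (57 − 35.25)² / 35.25 = 13.4202
χ² = 4.4734 + 13.4202 = 17.8936 ≈ 17.894
Degrees of freedom = 2 − 1 = 1; critical value at α = 0.05 is 3.841.
Since 17.894 > 3.841, we reject the null hypothesis — the data do not fit the 3:1 ratio.

17.894; not consistent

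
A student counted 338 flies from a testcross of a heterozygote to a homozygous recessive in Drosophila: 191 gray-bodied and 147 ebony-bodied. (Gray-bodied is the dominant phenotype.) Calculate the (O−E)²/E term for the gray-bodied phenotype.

2.864

A testcross of a heterozygote (Aa × aa) gives a 1:1 phenotypic ratio.
Total ratio parts = 2. Expected numbers out of 338:
  gray-bodied: 338 × 1/2 = 169
  ebony-bodied: 338 × 1/2 = 169
Contribution of gray-bodied: (191 − 169)² / 169 = 2.8639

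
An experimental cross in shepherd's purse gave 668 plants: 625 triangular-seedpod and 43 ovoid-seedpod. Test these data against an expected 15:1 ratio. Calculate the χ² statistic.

0.040

Under the 15:1 hypothesis (Σ ratio = 16, N = 668):
  triangular-seedpod: 668 × 15/16 = 626.25
  ovoid-seedpod: 668 × 1/16 = 41.75
χ² = Σ (O − E)² / E
  triangular-seedpod: (625 − 626.25)² / 626.25 = 0.0025
  ovoid-seedpod: (43 − 41.75)² / 41.75 = 0.0374
χ² = 0.0025 + 0.0374 = 0.0399 ≈ 0.040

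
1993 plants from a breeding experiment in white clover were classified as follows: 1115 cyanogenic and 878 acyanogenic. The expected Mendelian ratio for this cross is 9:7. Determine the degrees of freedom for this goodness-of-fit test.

A goodness-of-fit test with 2 phenotype classes has df = 2 − 1 = 1.

1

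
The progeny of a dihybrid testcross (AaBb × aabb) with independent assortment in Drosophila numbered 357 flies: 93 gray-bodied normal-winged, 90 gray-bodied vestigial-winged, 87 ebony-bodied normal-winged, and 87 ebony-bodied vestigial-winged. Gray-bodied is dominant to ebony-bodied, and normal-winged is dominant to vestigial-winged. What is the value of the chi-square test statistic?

A dihybrid testcross with independent assortment gives a 1:1:1:1 ratio.
The 1:1:1:1 ratio has 4 parts, so with N = 357 the expected counts are:
  gray-bodied normal-winged: 357 × 1/4 = 89.25
  gray-bodied vestigial-winged: 357 × 1/4 = 89.25
  ebony-bodied normal-winged: 357 × 1/4 = 89.25
  ebony-bodied vestigial-winged: 357 × 1/4 = 89.25
χ² = Σ (O − E)² / E
  gray-bodied normal-winged: (93 − 89.25)² / 89.25 = 0.1576
  gray-bodied vestigial-winged: (90 − 89.25)² / 89.25 = 0.0063
  ebony-bodied normal-winged: (87 − 89.25)² / 89.25 = 0.0567
  ebony-bodied vestigial-winged: (87 − 89.25)² / 89.25 = 0.0567
χ² = 0.1576 + 0.0063 + 0.0567 + 0.0567 = 0.2773 ≈ 0.277

0.277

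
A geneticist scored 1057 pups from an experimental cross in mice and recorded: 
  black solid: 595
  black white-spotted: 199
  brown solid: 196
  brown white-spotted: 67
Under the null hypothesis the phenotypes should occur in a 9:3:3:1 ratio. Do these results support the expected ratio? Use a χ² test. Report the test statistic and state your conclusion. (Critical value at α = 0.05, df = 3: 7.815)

The 9:3:3:1 ratio has 16 parts, so with N = 1057 the expected counts are:
  black solid: 1057 × 9/16 = 594.5625
  black white-spotted: 1057 × 3/16 = 198.1875
  brown solid: 1057 × 3/16 = 198.1875
  brown white-spotted: 1057 × 1/16 = 66.0625
χ² = Σ (O − E)² / E
  black solid: (595 − 594.5625)² / 594.5625 = 0.0003
  black white-spotted: (199 − 198.1875)² / 198.1875 = 0.0033
  brown solid: (196 − 198.1875)² / 198.1875 = 0.0241
  brown white-spotted: (67 − 66.0625)² / 66.0625 = 0.0133
χ² = 0.0003 + 0.0033 + 0.0241 + 0.0133 = 0.041
Degrees of freedom = 4 − 1 = 3; critical value at α = 0.05 is 7.815.
Since 0.041 < 7.815, we fail to reject the null hypothesis — the data are consistent with the 9:3:3:1 ratio.

0.041; consistent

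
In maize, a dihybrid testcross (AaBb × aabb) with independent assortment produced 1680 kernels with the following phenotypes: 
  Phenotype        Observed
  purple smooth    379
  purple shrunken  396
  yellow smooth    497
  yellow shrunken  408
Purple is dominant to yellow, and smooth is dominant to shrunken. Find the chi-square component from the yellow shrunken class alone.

0.343

A dihybrid testcross with independent assortment gives a 1:1:1:1 ratio.
Expected counts for N = 1680 under a 1:1:1:1 ratio (total parts = 4):
  purple smooth: 1680 × 1/4 = 420
  purple shrunken: 1680 × 1/4 = 420
  yellow smooth: 1680 × 1/4 = 420
  yellow shrunken: 1680 × 1/4 = 420
Contribution of yellow shrunken: (408 − 420)² / 420 = 0.3429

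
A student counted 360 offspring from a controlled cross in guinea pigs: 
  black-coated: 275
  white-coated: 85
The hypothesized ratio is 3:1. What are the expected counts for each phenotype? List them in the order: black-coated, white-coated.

270, 90

Under the 3:1 hypothesis (Σ ratio = 4, N = 360):
  black-coated: 360 × 3/4 = 270
  white-coated: 360 × 1/4 = 90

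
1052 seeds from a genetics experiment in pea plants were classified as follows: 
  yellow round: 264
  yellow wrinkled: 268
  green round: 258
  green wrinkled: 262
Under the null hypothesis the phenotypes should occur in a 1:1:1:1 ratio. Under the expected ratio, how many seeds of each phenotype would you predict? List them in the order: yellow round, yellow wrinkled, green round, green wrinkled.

263, 263, 263, 263

The 1:1:1:1 ratio has 4 parts, so with N = 1052 the expected counts are:
  yellow round: 1052 × 1/4 = 263
  yellow wrinkled: 1052 × 1/4 = 263
  green round: 1052 × 1/4 = 263
  green wrinkled: 1052 × 1/4 = 263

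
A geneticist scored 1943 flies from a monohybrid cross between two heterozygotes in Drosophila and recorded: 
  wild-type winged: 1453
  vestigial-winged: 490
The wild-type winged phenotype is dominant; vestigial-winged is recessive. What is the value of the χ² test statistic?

For a monohybrid cross between heterozygotes with complete dominance, the expected phenotypic ratio is 3:1.
Total ratio parts = 4. Expected numbers out of 1943:
  wild-type winged: 1943 × 3/4 = 1457.25
  vestigial-winged: 1943 × 1/4 = 485.75
χ² = Σ (O − E)² / E
  wild-type winged: (1453 − 1457.25)² / 1457.25 = 0.0124
  vestigial-winged: (490 − 485.75)² / 485.75 = 0.0372
χ² = 0.0124 + 0.0372 = 0.0496 ≈ 0.050

0.050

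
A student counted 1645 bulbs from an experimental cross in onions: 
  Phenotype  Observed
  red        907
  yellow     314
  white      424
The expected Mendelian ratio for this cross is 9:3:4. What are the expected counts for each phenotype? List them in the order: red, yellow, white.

925.3125, 308.4375, 411.25

Expected counts for N = 1645 under a 9:3:4 ratio (total parts = 16):
  red: 1645 × 9/16 = 925.3125
  yellow: 1645 × 3/16 = 308.4375
  white: 1645 × 4/16 = 411.25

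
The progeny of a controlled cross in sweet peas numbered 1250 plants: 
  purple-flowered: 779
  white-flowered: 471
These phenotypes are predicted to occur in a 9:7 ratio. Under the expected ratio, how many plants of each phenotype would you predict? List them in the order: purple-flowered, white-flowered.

The 9:7 ratio has 16 parts, so with N = 1250 the expected counts are:
  purple-flowered: 1250 × 9/16 = 703.125
  white-flowered: 1250 × 7/16 = 546.875

703.125, 546.875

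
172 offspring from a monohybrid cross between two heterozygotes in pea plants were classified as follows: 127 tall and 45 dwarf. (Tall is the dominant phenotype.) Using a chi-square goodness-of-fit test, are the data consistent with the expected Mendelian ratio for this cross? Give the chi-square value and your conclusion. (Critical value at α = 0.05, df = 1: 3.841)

For a monohybrid cross between heterozygotes with complete dominance, the expected phenotypic ratio is 3:1.
Expected counts for N = 172 under a 3:1 ratio (total parts = 4):
  tall: 172 × 3/4 = 129
  dwarf: 172 × 1/4 = 43
χ² = Σ (O − E)² / E
  tall: (127 − 129)² / 129 = 0.0310
  dwarf: (45 − 43)² / 43 = 0.0930
χ² = 0.0310 + 0.0930 = 0.124
Degrees of freedom = 2 − 1 = 1; critical value at α = 0.05 is 3.841.
Since 0.124 < 3.841, we fail to reject the null hypothesis — the data are consistent with the 3:1 ratio.

0.124; consistent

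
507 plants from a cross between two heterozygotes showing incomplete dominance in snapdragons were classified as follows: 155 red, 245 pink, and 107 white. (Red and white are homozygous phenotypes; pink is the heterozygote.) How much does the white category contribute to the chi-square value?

3.077

With incomplete dominance, a heterozygote × heterozygote cross gives a 1:2:1 phenotypic ratio.
Under the 1:2:1 hypothesis (Σ ratio = 4, N = 507):
  red: 507 × 1/4 = 126.75
  pink: 507 × 2/4 = 253.5
  white: 507 × 1/4 = 126.75
Contribution of white: (107 − 126.75)² / 126.75 = 3.0774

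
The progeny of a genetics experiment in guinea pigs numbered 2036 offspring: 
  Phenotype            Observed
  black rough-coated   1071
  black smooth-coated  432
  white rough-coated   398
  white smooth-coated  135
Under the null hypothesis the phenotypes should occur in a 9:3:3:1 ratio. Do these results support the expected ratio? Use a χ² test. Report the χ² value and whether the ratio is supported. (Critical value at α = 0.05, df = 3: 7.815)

Total ratio parts = 16. Expected numbers out of 2036:
  black rough-coated: 2036 × 9/16 = 1145.25
  black smooth-coated: 2036 × 3/16 = 381.75
  white rough-coated: 2036 × 3/16 = 381.75
  white smooth-coated: 2036 × 1/16 = 127.25
χ² = Σ (O − E)² / E
  black rough-coated: (1071 − 1145.25)² / 1145.25 = 4.8139
  black smooth-coated: (432 − 381.75)² / 381.75 = 6.6144
  white rough-coated: (398 − 381.75)² / 381.75 = 0.6917
  white smooth-coated: (135 − 127.25)² / 127.25 = 0.4720
χ² = 4.8139 + 6.6144 + 0.6917 + 0.4720 = 12.592
Degrees of freedom = 4 − 1 = 3; critical value at α = 0.05 is 7.815.
Since 12.592 > 7.815, we reject the null hypothesis — the data do not fit the 9:3:3:1 ratio.

12.592; not consistent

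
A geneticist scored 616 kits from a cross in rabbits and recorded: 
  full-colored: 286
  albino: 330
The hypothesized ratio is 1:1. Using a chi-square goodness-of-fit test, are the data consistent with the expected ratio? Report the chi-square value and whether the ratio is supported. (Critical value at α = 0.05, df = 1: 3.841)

3.143; consistent

Total ratio parts = 2. Expected numbers out of 616:
  full-colored: 616 × 1/2 = 308
  albino: 616 × 1/2 = 308
χ² = Σ (O − E)² / E
  full-colored: (286 − 308)² / 308 = 1.5714
  albino: (330 − 308)² / 308 = 1.5714
χ² = 1.5714 + 1.5714 = 3.1428 ≈ 3.143
Degrees of freedom = 2 − 1 = 1; critical value at α = 0.05 is 3.841.
Since 3.143 < 3.841, we fail to reject the null hypothesis — the data are consistent with the 1:1 ratio.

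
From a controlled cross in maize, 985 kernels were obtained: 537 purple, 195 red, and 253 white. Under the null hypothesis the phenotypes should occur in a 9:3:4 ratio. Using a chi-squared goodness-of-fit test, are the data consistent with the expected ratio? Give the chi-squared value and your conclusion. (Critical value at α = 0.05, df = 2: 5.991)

Under the 9:3:4 hypothesis (Σ ratio = 16, N = 985):
  purple: 985 × 9/16 = 554.0625
  red: 985 × 3/16 = 184.6875
  white: 985 × 4/16 = 246.25
χ² = Σ (O − E)² / E
  purple: (537 − 554.0625)² / 554.0625 = 0.5254
  red: (195 − 184.6875)² / 184.6875 = 0.5758
  white: (253 − 246.25)² / 246.25 = 0.1850
χ² = 0.5254 + 0.5758 + 0.1850 = 1.2862 ≈ 1.286
Degrees of freedom = 3 − 1 = 2; critical value at α = 0.05 is 5.991.
Since 1.286 < 5.991, we fail to reject the null hypothesis — the data are consistent with the 9:3:4 ratio.

1.286; consistent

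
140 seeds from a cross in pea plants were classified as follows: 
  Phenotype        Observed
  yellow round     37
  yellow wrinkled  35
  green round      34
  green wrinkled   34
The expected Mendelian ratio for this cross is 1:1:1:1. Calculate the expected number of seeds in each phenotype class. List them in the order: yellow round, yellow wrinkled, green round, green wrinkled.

Under the 1:1:1:1 hypothesis (Σ ratio = 4, N = 140):
  yellow round: 140 × 1/4 = 35
  yellow wrinkled: 140 × 1/4 = 35
  green round: 140 × 1/4 = 35
  green wrinkled: 140 × 1/4 = 35

35, 35, 35, 35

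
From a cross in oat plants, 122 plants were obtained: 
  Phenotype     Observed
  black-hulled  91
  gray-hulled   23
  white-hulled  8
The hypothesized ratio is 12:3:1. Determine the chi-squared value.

Expected counts for N = 122 under a 12:3:1 ratio (total parts = 16):
  black-hulled: 122 × 12/16 = 91.5
  gray-hulled: 122 × 3/16 = 22.875
  white-hulled: 122 × 1/16 = 7.625
χ² = Σ (O − E)² / E
  black-hulled: (91 − 91.5)² / 91.5 = 0.0027
  gray-hulled: (23 − 22.875)² / 22.875 = 0.0007
  white-hulled: (8 − 7.625)² / 7.625 = 0.0184
χ² = 0.0027 + 0.0007 + 0.0184 = 0.0218 ≈ 0.022

0.022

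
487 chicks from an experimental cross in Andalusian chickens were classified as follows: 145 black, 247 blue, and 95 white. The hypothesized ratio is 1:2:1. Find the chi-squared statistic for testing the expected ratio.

Under the 1:2:1 hypothesis (Σ ratio = 4, N = 487):
  black: 487 × 1/4 = 121.75
  blue: 487 × 2/4 = 243.5
  white: 487 × 1/4 = 121.75
χ² = Σ (O − E)² / E
  black: (145 − 121.75)² / 121.75 = 4.4399
  blue: (247 − 243.5)² / 243.5 = 0.0503
  white: (95 − 121.75)² / 121.75 = 5.8773
χ² = 4.4399 + 0.0503 + 5.8773 = 10.3675 ≈ 10.368

10.368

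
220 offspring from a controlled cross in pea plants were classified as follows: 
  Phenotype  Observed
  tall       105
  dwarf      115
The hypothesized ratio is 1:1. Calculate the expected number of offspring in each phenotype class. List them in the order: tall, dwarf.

110, 110

The 1:1 ratio has 2 parts, so with N = 220 the expected counts are:
  tall: 220 × 1/2 = 110
  dwarf: 220 × 1/2 = 110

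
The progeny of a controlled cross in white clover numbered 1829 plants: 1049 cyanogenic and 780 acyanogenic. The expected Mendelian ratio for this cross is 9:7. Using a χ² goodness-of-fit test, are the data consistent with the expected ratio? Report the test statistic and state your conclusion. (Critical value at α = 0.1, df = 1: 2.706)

Expected counts for N = 1829 under a 9:7 ratio (total parts = 16):
  cyanogenic: 1829 × 9/16 = 1028.8125
  acyanogenic: 1829 × 7/16 = 800.1875
χ² = Σ (O − E)² / E
  cyanogenic: (1049 − 1028.8125)² / 1028.8125 = 0.3961
  acyanogenic: (780 − 800.1875)² / 800.1875 = 0.5093
χ² = 0.3961 + 0.5093 = 0.9054 ≈ 0.905
Degrees of freedom = 2 − 1 = 1; critical value at α = 0.1 is 2.706.
Since 0.905 < 2.706, we fail to reject the null hypothesis — the data are consistent with the 9:7 ratio.

0.905; consistent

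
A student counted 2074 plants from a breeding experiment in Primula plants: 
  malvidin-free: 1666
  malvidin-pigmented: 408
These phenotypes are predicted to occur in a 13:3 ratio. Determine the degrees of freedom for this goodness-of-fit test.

1

A goodness-of-fit test with 2 phenotype classes has df = 2 − 1 = 1.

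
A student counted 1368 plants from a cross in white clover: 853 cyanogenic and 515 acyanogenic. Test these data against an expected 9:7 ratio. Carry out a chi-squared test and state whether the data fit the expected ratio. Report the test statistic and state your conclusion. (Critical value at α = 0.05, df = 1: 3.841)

The 9:7 ratio has 16 parts, so with N = 1368 the expected counts are:
  cyanogenic: 1368 × 9/16 = 769.5
  acyanogenic: 1368 × 7/16 = 598.5
χ² = Σ (O − E)² / E
  cyanogenic: (853 − 769.5)² / 769.5 = 9.0608
  acyanogenic: (515 − 598.5)² / 598.5 = 11.6495
χ² = 9.0608 + 11.6495 = 20.7103 ≈ 20.710
Degrees of freedom = 2 − 1 = 1; critical value at α = 0.05 is 3.841.
Since 20.710 > 3.841, we reject the null hypothesis — the data do not fit the 9:7 ratio.

20.710; not consistent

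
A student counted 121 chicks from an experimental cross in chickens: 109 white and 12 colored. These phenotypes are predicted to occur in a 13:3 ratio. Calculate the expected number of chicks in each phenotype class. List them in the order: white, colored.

98.3125, 22.6875

Total ratio parts = 16. Expected numbers out of 121:
  white: 121 × 13/16 = 98.3125
  colored: 121 × 3/16 = 22.6875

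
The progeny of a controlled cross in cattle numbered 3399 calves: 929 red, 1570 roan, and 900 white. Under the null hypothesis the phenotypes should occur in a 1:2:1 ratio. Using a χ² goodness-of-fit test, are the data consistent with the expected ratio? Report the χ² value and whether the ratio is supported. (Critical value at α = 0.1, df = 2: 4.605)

20.230; not consistent

Expected counts for N = 3399 under a 1:2:1 ratio (total parts = 4):
  red: 3399 × 1/4 = 849.75
  roan: 3399 × 2/4 = 1699.5
  white: 3399 × 1/4 = 849.75
χ² = Σ (O − E)² / E
  red: (929 − 849.75)² / 849.75 = 7.3911
  roan: (1570 − 1699.5)² / 1699.5 = 9.8678
  white: (900 − 849.75)² / 849.75 = 2.9715
χ² = 7.3911 + 9.8678 + 2.9715 = 20.2304 ≈ 20.230
Degrees of freedom = 3 − 1 = 2; critical value at α = 0.1 is 4.605.
Since 20.230 > 4.605, we reject the null hypothesis — the data do not fit the 1:2:1 ratio.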